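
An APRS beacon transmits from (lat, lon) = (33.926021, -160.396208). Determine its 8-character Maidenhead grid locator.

Shift to the Maidenhead origin (180°W, 90°S): lon 19.60379, lat 123.92602.
Field: 19.60379/20 → 0 → A, 123.92602/10 → 12 → M; chars AM.
Square: 19.60379/2 → 9, 3.92602/1 → 3; chars 93.
Subsquare: 1.60379/0.0833333 → 19 → t, 0.92602/0.0416667 → 22 → w; chars tw.
Extended square: 0.02046/0.00833333 → 2, 0.00935/0.00416667 → 2; chars 22.

AM93tw22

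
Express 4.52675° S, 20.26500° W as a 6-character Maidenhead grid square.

HI95ul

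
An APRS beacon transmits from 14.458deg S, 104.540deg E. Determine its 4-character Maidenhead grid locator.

OH25

Offset from 180°W / 90°S: lon 284.54°, lat 75.54°.
Field (20°×10°, letters A–R): 284.54/20 → 14 → O, 75.54/10 → 7 → H; chars OH.
Square (2°×1°, digits 0–9): 4.54/2 → 2, 5.54/1 → 5; chars 25.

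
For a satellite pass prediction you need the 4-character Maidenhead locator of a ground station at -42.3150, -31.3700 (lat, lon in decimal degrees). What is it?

HE47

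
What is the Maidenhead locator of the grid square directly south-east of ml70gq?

ML70hp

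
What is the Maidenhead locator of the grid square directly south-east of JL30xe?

JL40ad

Longitude subsquare x = 23; +1 → 24, wraps to 0 = a, carry into square.
Longitude square 3; +1 → 4.
Latitude subsquare e = 4; −1 → 3 = d.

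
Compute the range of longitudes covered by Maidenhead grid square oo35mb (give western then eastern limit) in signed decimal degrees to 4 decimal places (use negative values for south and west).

Field O=14, O=14: +14·20° lon, +14·10° lat → SW at lon 100°, lat 50°.
Square 3, 5: +3·2° lon, +5·1° lat → SW at lon 106°, lat 55°.
Subsquare m=12, b=1: +12·0.0833333° lon, +1·0.0416667° lat → SW at lon 107°, lat 55.0417°.
Cell spans 0.0833333° lon × 0.0416667° lat.
west 107.0000, east 107.0833.

107.0000, 107.0833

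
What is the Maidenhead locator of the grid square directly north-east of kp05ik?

KP05jl

Longitude subsquare i = 8; +1 → 9 = j.
Latitude subsquare k = 10; +1 → 11 = l.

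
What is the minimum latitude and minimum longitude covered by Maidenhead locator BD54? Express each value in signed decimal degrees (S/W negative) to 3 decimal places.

-56.000, -150.000

Field B=1, D=3: +1·20° lon, +3·10° lat → SW at lon -160°, lat -60°.
Square 5, 4: +5·2° lon, +4·1° lat → SW at lon -150°, lat -56°.
latitude -56.000, longitude -150.000.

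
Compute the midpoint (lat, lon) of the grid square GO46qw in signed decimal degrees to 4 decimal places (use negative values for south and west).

Field G=6, O=14: +6·20° lon, +14·10° lat → SW at lon -60°, lat 50°.
Square 4, 6: +4·2° lon, +6·1° lat → SW at lon -52°, lat 56°.
Subsquare q=16, w=22: +16·0.0833333° lon, +22·0.0416667° lat → SW at lon -50.6667°, lat 56.9167°.
Cell spans 0.0833333° lon × 0.0416667° lat. Centre is SW corner plus half of each.
latitude 56.9375, longitude -50.6250.

56.9375, -50.6250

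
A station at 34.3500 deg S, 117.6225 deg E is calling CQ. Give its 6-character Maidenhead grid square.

Offset from 180°W / 90°S: lon 297.6225°, lat 55.6500°.
Field (20°×10°, letters A–R): lon ⌊297.6225/20⌋ = 14 → O; lat ⌊55.6500/10⌋ = 5 → F.
Square (2°×1°, digits 0–9): lon ⌊17.6225/2⌋ = 8; lat ⌊5.6500/1⌋ = 5.
Subsquare (5′×2.5′, letters a–x): lon ⌊1.6225/0.0833333⌋ = 19 → t; lat ⌊0.6500/0.0416667⌋ = 15 → p.

OF85tp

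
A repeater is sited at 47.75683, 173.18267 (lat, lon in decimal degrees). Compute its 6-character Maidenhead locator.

RN67os

Offset from 180°W / 90°S: lon 353.1827°, lat 137.7568°.
Field: lon ⌊353.1827/20⌋ = 17 → R; lat ⌊137.7568/10⌋ = 13 → N.
Square: lon ⌊13.1827/2⌋ = 6; lat ⌊7.7568/1⌋ = 7.
Subsquare: lon ⌊1.1827/0.0833333⌋ = 14 → o; lat ⌊0.7568/0.0416667⌋ = 18 → s.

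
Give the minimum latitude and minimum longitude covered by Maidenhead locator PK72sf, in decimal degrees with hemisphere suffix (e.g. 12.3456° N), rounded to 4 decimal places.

12.2083° N, 135.5000° E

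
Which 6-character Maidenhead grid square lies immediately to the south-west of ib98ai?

IB88xh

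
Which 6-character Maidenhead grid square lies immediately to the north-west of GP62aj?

GP52xk

Longitude subsquare a = 0; −1 → -1, wraps to 23 = x, carry into square.
Longitude square 6; −1 → 5.
Latitude subsquare j = 9; +1 → 10 = k.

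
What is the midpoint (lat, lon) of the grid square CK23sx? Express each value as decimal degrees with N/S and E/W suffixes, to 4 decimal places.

Field C=2, K=10: +2·20° lon, +10·10° lat → SW at lon -140°, lat 10°.
Square 2, 3: +2·2° lon, +3·1° lat → SW at lon -136°, lat 13°.
Subsquare s=18, x=23: +18·0.0833333° lon, +23·0.0416667° lat → SW at lon -134.5°, lat 13.9583°.
Cell spans 0.0833333° lon × 0.0416667° lat. Centre is SW corner plus half of each.
latitude 13.9792° N, longitude 134.4583° W.

13.9792° N, 134.4583° W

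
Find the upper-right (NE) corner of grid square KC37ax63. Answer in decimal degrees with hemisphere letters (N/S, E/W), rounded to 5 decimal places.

62.02500° S, 26.05833° E

Field K=10, C=2: +10·20° lon, +2·10° lat → SW at lon 20°, lat -70°.
Square 3, 7: +3·2° lon, +7·1° lat → SW at lon 26°, lat -63°.
Subsquare a=0, x=23: +0·0.0833333° lon, +23·0.0416667° lat → SW at lon 26°, lat -62.0417°.
Extended square 6, 3: +6·0.00833333° lon, +3·0.00416667° lat → SW at lon 26.05°, lat -62.0292°.
Cell spans 0.00833333° lon × 0.00416667° lat. NE corner is SW corner plus one full cell.
latitude 62.02500° S, longitude 26.05833° E.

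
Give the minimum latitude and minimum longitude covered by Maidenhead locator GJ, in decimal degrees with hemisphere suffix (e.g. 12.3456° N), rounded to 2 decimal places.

Field G=6, J=9: +6·20° lon, +9·10° lat → SW at lon -60°, lat 0°.
latitude 0.00° N, longitude 60.00° W.

0.00° N, 60.00° W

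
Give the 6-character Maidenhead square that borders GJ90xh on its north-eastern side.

Longitude subsquare x = 23; +1 → 24, wraps to 0 = a, carry into square.
Longitude square 9; +1 → 10, wraps to 0, carry into field.
Longitude field G = 6; +1 → 7 = H.
Latitude subsquare h = 7; +1 → 8 = i.

HJ00ai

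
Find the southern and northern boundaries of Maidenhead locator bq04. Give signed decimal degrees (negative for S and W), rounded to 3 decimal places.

74.000, 75.000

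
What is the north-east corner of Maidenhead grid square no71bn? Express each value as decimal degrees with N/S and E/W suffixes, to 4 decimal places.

Field N=13, O=14: +13·20° lon, +14·10° lat → SW at lon 80°, lat 50°.
Square 7, 1: +7·2° lon, +1·1° lat → SW at lon 94°, lat 51°.
Subsquare b=1, n=13: +1·0.0833333° lon, +13·0.0416667° lat → SW at lon 94.0833°, lat 51.5417°.
Cell spans 0.0833333° lon × 0.0416667° lat. NE corner is SW corner plus one full cell.
latitude 51.5833° N, longitude 94.1667° E.

51.5833° N, 94.1667° E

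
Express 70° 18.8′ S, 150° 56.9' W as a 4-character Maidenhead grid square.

BB49

Add 180° to longitude and 90° to latitude: 29.05, 19.69.
Field: 29.05/20 → 1 → B, 19.69/10 → 1 → B; chars BB.
Square: 9.05/2 → 4, 9.69/1 → 9; chars 49.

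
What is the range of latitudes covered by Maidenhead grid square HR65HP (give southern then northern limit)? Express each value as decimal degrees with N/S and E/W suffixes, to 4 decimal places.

85.6250° N, 85.6667° N

Field H=7, R=17: +7·20° lon, +17·10° lat → SW at lon -40°, lat 80°.
Square 6, 5: +6·2° lon, +5·1° lat → SW at lon -28°, lat 85°.
Subsquare h=7, p=15: +7·0.0833333° lon, +15·0.0416667° lat → SW at lon -27.4167°, lat 85.625°.
Cell spans 0.0833333° lon × 0.0416667° lat.
south 85.6250° N, north 85.6667° N.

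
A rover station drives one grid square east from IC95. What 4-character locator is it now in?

JC05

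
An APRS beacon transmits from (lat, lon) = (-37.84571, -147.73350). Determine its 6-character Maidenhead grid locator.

Shift to the Maidenhead origin (180°W, 90°S): lon 32.2665, lat 52.1543.
Field: 32.2665/20 → 1 → B, 52.1543/10 → 5 → F; chars BF.
Square: 12.2665/2 → 6, 2.1543/1 → 2; chars 62.
Subsquare: 0.2665/0.0833333 → 3 → d, 0.1543/0.0416667 → 3 → d; chars dd.

BF62dd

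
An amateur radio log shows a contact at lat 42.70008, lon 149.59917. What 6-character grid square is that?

QN42tq

Shift to the Maidenhead origin (180°W, 90°S): lon 329.5992, lat 132.7001.
Field: lon ⌊329.5992/20⌋ = 16 → Q; lat ⌊132.7001/10⌋ = 13 → N.
Square: lon ⌊9.5992/2⌋ = 4; lat ⌊2.7001/1⌋ = 2.
Subsquare: lon ⌊1.5992/0.0833333⌋ = 19 → t; lat ⌊0.7001/0.0416667⌋ = 16 → q.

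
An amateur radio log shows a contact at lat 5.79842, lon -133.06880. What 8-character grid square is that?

Shift to the Maidenhead origin (180°W, 90°S): lon 46.93120, lat 95.79842.
Field (20°×10°, letters A–R): lon ⌊46.93120/20⌋ = 2 → C; lat ⌊95.79842/10⌋ = 9 → J.
Square (2°×1°, digits 0–9): lon ⌊6.93120/2⌋ = 3; lat ⌊5.79842/1⌋ = 5.
Subsquare (5′×2.5′, letters a–x): lon ⌊0.93120/0.0833333⌋ = 11 → l; lat ⌊0.79842/0.0416667⌋ = 19 → t.
Extended square (30″×15″, digits 0–9): lon ⌊0.01453/0.00833333⌋ = 1; lat ⌊0.00675/0.00416667⌋ = 1.

CJ35lt11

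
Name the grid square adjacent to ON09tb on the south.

Latitude subsquare b = 1; −1 → 0 = a.
The longitude characters are unchanged.

ON09ta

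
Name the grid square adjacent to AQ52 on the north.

Latitude square 2; +1 → 3.
The longitude characters are unchanged.

AQ53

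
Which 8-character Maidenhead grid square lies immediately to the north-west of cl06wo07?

Longitude extended square 0; −1 → -1, wraps to 9, carry into subsquare.
Longitude subsquare w = 22; −1 → 21 = v.
Latitude extended square 7; +1 → 8.

CL06vo98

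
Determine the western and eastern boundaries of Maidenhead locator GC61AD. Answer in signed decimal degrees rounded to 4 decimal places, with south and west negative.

-48.0000, -47.9167

Field G=6, C=2: +6·20° lon, +2·10° lat → SW at lon -60°, lat -70°.
Square 6, 1: +6·2° lon, +1·1° lat → SW at lon -48°, lat -69°.
Subsquare a=0, d=3: +0·0.0833333° lon, +3·0.0416667° lat → SW at lon -48°, lat -68.875°.
Cell spans 0.0833333° lon × 0.0416667° lat.
west -48.0000, east -47.9167.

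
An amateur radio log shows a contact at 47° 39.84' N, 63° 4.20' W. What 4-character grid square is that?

Offset from 180°W / 90°S: lon 116.93°, lat 137.66°.
Field: 116.93/20 → 5 → F, 137.66/10 → 13 → N; chars FN.
Square: 16.93/2 → 8, 7.66/1 → 7; chars 87.

FN87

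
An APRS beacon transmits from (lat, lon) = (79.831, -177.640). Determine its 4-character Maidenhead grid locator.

AQ19

Add 180° to longitude and 90° to latitude: 2.36, 169.83.
Field: lon ⌊2.36/20⌋ = 0 → A; lat ⌊169.83/10⌋ = 16 → Q.
Square: lon ⌊2.36/2⌋ = 1; lat ⌊9.83/1⌋ = 9.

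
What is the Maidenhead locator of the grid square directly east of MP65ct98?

Longitude extended square 9; +1 → 10, wraps to 0, carry into subsquare.
Longitude subsquare c = 2; +1 → 3 = d.
The latitude characters are unchanged.

MP65dt08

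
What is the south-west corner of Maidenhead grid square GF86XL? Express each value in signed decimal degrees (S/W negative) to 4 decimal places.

Field G=6, F=5: +6·20° lon, +5·10° lat → SW at lon -60°, lat -40°.
Square 8, 6: +8·2° lon, +6·1° lat → SW at lon -44°, lat -34°.
Subsquare x=23, l=11: +23·0.0833333° lon, +11·0.0416667° lat → SW at lon -42.0833°, lat -33.5417°.
latitude -33.5417, longitude -42.0833.

-33.5417, -42.0833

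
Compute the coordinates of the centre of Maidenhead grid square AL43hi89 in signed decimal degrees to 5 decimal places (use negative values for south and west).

23.37292, -171.34583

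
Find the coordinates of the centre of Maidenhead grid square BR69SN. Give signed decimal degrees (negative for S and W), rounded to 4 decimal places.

Field B=1, R=17: +1·20° lon, +17·10° lat → SW at lon -160°, lat 80°.
Square 6, 9: +6·2° lon, +9·1° lat → SW at lon -148°, lat 89°.
Subsquare s=18, n=13: +18·0.0833333° lon, +13·0.0416667° lat → SW at lon -146.5°, lat 89.5417°.
Cell spans 0.0833333° lon × 0.0416667° lat. Centre is SW corner plus half of each.
latitude 89.5625, longitude -146.4583.

89.5625, -146.4583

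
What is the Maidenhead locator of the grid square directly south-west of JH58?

JH47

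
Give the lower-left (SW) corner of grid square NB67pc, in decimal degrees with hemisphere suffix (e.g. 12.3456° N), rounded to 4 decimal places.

Field N=13, B=1: +13·20° lon, +1·10° lat → SW at lon 80°, lat -80°.
Square 6, 7: +6·2° lon, +7·1° lat → SW at lon 92°, lat -73°.
Subsquare p=15, c=2: +15·0.0833333° lon, +2·0.0416667° lat → SW at lon 93.25°, lat -72.9167°.
latitude 72.9167° S, longitude 93.2500° E.

72.9167° S, 93.2500° E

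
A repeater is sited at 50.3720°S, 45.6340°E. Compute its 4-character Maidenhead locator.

LD29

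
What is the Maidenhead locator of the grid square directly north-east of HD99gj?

HD99hk

Longitude subsquare g = 6; +1 → 7 = h.
Latitude subsquare j = 9; +1 → 10 = k.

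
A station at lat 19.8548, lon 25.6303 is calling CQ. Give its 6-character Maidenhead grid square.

KK29tu

Offset from 180°W / 90°S: lon 205.6303°, lat 109.8548°.
Field (20°×10°, letters A–R): 205.6303/20 → 10 → K, 109.8548/10 → 10 → K; chars KK.
Square (2°×1°, digits 0–9): 5.6303/2 → 2, 9.8548/1 → 9; chars 29.
Subsquare (5′×2.5′, letters a–x): 1.6303/0.0833333 → 19 → t, 0.8548/0.0416667 → 20 → u; chars tu.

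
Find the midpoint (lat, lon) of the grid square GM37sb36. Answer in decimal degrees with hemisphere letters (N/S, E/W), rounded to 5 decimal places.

Field G=6, M=12: +6·20° lon, +12·10° lat → SW at lon -60°, lat 30°.
Square 3, 7: +3·2° lon, +7·1° lat → SW at lon -54°, lat 37°.
Subsquare s=18, b=1: +18·0.0833333° lon, +1·0.0416667° lat → SW at lon -52.5°, lat 37.0417°.
Extended square 3, 6: +3·0.00833333° lon, +6·0.00416667° lat → SW at lon -52.475°, lat 37.0667°.
Cell spans 0.00833333° lon × 0.00416667° lat. Centre is SW corner plus half of each.
latitude 37.06875° N, longitude 52.47083° W.

37.06875° N, 52.47083° W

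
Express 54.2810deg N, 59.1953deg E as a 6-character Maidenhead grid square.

LO94og

Shift to the Maidenhead origin (180°W, 90°S): lon 239.1953, lat 144.2810.
Field: lon ⌊239.1953/20⌋ = 11 → L; lat ⌊144.2810/10⌋ = 14 → O.
Square: lon ⌊19.1953/2⌋ = 9; lat ⌊4.2810/1⌋ = 4.
Subsquare: lon ⌊1.1953/0.0833333⌋ = 14 → o; lat ⌊0.2810/0.0416667⌋ = 6 → g.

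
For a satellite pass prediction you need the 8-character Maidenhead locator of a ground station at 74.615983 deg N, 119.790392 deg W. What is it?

Add 180° to longitude and 90° to latitude: 60.20961, 164.61598.
Field: lon ⌊60.20961/20⌋ = 3 → D; lat ⌊164.61598/10⌋ = 16 → Q.
Square: lon ⌊0.20961/2⌋ = 0; lat ⌊4.61598/1⌋ = 4.
Subsquare: lon ⌊0.20961/0.0833333⌋ = 2 → c; lat ⌊0.61598/0.0416667⌋ = 14 → o.
Extended square: lon ⌊0.04294/0.00833333⌋ = 5; lat ⌊0.03265/0.00416667⌋ = 7.

DQ04co57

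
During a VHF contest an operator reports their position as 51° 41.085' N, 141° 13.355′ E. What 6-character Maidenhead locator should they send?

QO01oq

Add 180° to longitude and 90° to latitude: 321.2226, 141.6848.
Field: 321.2226/20 → 16 → Q, 141.6848/10 → 14 → O; chars QO.
Square: 1.2226/2 → 0, 1.6848/1 → 1; chars 01.
Subsquare: 1.2226/0.0833333 → 14 → o, 0.6848/0.0416667 → 16 → q; chars oq.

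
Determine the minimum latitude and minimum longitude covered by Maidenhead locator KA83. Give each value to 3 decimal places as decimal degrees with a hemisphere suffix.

87.000° S, 36.000° E

Field K=10, A=0: +10·20° lon, +0·10° lat → SW at lon 20°, lat -90°.
Square 8, 3: +8·2° lon, +3·1° lat → SW at lon 36°, lat -87°.
latitude 87.000° S, longitude 36.000° E.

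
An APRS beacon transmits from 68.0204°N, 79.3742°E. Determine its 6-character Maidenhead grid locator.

Shift to the Maidenhead origin (180°W, 90°S): lon 259.3742, lat 158.0204.
Field: lon ⌊259.3742/20⌋ = 12 → M; lat ⌊158.0204/10⌋ = 15 → P.
Square: lon ⌊19.3742/2⌋ = 9; lat ⌊8.0204/1⌋ = 8.
Subsquare: lon ⌊1.3742/0.0833333⌋ = 16 → q; lat ⌊0.0204/0.0416667⌋ = 0 → a.

MP98qa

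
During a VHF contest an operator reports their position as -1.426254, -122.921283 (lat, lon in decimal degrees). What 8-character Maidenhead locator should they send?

CI88mn97

Shift to the Maidenhead origin (180°W, 90°S): lon 57.07872, lat 88.57375.
Field: 57.07872/20 → 2 → C, 88.57375/10 → 8 → I; chars CI.
Square: 17.07872/2 → 8, 8.57375/1 → 8; chars 88.
Subsquare: 1.07872/0.0833333 → 12 → m, 0.57375/0.0416667 → 13 → n; chars mn.
Extended square: 0.07872/0.00833333 → 9, 0.03208/0.00416667 → 7; chars 97.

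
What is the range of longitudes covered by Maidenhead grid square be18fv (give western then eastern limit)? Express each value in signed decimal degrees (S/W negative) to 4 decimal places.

Field B=1, E=4: +1·20° lon, +4·10° lat → SW at lon -160°, lat -50°.
Square 1, 8: +1·2° lon, +8·1° lat → SW at lon -158°, lat -42°.
Subsquare f=5, v=21: +5·0.0833333° lon, +21·0.0416667° lat → SW at lon -157.583°, lat -41.125°.
Cell spans 0.0833333° lon × 0.0416667° lat.
west -157.5833, east -157.5000.

-157.5833, -157.5000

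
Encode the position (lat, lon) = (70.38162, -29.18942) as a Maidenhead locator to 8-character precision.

HQ50jj71

Shift to the Maidenhead origin (180°W, 90°S): lon 150.81058, lat 160.38162.
Field: lon ⌊150.81058/20⌋ = 7 → H; lat ⌊160.38162/10⌋ = 16 → Q.
Square: lon ⌊10.81058/2⌋ = 5; lat ⌊0.38162/1⌋ = 0.
Subsquare: lon ⌊0.81058/0.0833333⌋ = 9 → j; lat ⌊0.38162/0.0416667⌋ = 9 → j.
Extended square: lon ⌊0.06058/0.00833333⌋ = 7; lat ⌊0.00662/0.00416667⌋ = 1.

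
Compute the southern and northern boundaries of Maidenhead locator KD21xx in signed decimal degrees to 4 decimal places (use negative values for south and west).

-58.0417, -58.0000

Field K=10, D=3: +10·20° lon, +3·10° lat → SW at lon 20°, lat -60°.
Square 2, 1: +2·2° lon, +1·1° lat → SW at lon 24°, lat -59°.
Subsquare x=23, x=23: +23·0.0833333° lon, +23·0.0416667° lat → SW at lon 25.9167°, lat -58.0417°.
Cell spans 0.0833333° lon × 0.0416667° lat.
south -58.0417, north -58.0000.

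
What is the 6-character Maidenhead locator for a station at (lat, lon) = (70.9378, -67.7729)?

FQ60cw

Offset from 180°W / 90°S: lon 112.2271°, lat 160.9378°.
Field (20°×10°, letters A–R): lon ⌊112.2271/20⌋ = 5 → F; lat ⌊160.9378/10⌋ = 16 → Q.
Square (2°×1°, digits 0–9): lon ⌊12.2271/2⌋ = 6; lat ⌊0.9378/1⌋ = 0.
Subsquare (5′×2.5′, letters a–x): lon ⌊0.2271/0.0833333⌋ = 2 → c; lat ⌊0.9378/0.0416667⌋ = 22 → w.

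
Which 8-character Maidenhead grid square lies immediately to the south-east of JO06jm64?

JO06jm73

Longitude extended square 6; +1 → 7.
Latitude extended square 4; −1 → 3.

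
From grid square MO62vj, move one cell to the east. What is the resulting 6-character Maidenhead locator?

Longitude subsquare v = 21; +1 → 22 = w.
The latitude characters are unchanged.

MO62wj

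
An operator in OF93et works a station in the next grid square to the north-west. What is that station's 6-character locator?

OF93du

Longitude subsquare e = 4; −1 → 3 = d.
Latitude subsquare t = 19; +1 → 20 = u.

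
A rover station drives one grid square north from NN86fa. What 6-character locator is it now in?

NN86fb

Latitude subsquare a = 0; +1 → 1 = b.
The longitude characters are unchanged.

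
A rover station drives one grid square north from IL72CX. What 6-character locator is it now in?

Latitude subsquare x = 23; +1 → 24, wraps to 0 = a, carry into square.
Latitude square 2; +1 → 3.
The longitude characters are unchanged.

IL73ca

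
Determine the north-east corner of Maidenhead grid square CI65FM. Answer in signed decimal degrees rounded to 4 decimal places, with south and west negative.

-4.4583, -127.5000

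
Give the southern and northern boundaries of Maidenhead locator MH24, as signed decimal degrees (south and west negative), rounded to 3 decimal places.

Field M=12, H=7: +12·20° lon, +7·10° lat → SW at lon 60°, lat -20°.
Square 2, 4: +2·2° lon, +4·1° lat → SW at lon 64°, lat -16°.
Cell spans 2° lon × 1° lat.
south -16.000, north -15.000.

-16.000, -15.000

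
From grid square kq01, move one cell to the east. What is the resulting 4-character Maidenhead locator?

Longitude square 0; +1 → 1.
The latitude characters are unchanged.

KQ11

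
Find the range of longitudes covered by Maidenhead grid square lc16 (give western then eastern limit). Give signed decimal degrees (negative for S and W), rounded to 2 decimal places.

Field L=11, C=2: +11·20° lon, +2·10° lat → SW at lon 40°, lat -70°.
Square 1, 6: +1·2° lon, +6·1° lat → SW at lon 42°, lat -64°.
Cell spans 2° lon × 1° lat.
west 42.00, east 44.00.

42.00, 44.00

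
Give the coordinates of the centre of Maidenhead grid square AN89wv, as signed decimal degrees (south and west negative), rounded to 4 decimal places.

49.8958, -162.1250

Field A=0, N=13: +0·20° lon, +13·10° lat → SW at lon -180°, lat 40°.
Square 8, 9: +8·2° lon, +9·1° lat → SW at lon -164°, lat 49°.
Subsquare w=22, v=21: +22·0.0833333° lon, +21·0.0416667° lat → SW at lon -162.167°, lat 49.875°.
Cell spans 0.0833333° lon × 0.0416667° lat. Centre is SW corner plus half of each.
latitude 49.8958, longitude -162.1250.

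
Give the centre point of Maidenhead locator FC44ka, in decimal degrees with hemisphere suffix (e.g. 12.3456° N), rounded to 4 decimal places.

Field F=5, C=2: +5·20° lon, +2·10° lat → SW at lon -80°, lat -70°.
Square 4, 4: +4·2° lon, +4·1° lat → SW at lon -72°, lat -66°.
Subsquare k=10, a=0: +10·0.0833333° lon, +0·0.0416667° lat → SW at lon -71.1667°, lat -66°.
Cell spans 0.0833333° lon × 0.0416667° lat. Centre is SW corner plus half of each.
latitude 65.9792° S, longitude 71.1250° W.

65.9792° S, 71.1250° W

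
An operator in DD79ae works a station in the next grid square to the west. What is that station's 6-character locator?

DD69xe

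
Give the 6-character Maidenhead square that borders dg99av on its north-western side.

DG89xw

Longitude subsquare a = 0; −1 → -1, wraps to 23 = x, carry into square.
Longitude square 9; −1 → 8.
Latitude subsquare v = 21; +1 → 22 = w.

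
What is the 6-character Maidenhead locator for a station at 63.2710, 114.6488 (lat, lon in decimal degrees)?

OP73hg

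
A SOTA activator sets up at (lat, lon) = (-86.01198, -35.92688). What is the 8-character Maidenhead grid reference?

Add 180° to longitude and 90° to latitude: 144.07312, 3.98802.
Field: 144.07312/20 → 7 → H, 3.98802/10 → 0 → A; chars HA.
Square: 4.07312/2 → 2, 3.98802/1 → 3; chars 23.
Subsquare: 0.07312/0.0833333 → 0 → a, 0.98802/0.0416667 → 23 → x; chars ax.
Extended square: 0.07312/0.00833333 → 8, 0.02969/0.00416667 → 7; chars 87.

HA23ax87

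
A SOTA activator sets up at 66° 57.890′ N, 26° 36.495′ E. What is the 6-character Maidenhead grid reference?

Add 180° to longitude and 90° to latitude: 206.6082, 156.9648.
Field (20°×10°, letters A–R): lon ⌊206.6082/20⌋ = 10 → K; lat ⌊156.9648/10⌋ = 15 → P.
Square (2°×1°, digits 0–9): lon ⌊6.6082/2⌋ = 3; lat ⌊6.9648/1⌋ = 6.
Subsquare (5′×2.5′, letters a–x): lon ⌊0.6082/0.0833333⌋ = 7 → h; lat ⌊0.9648/0.0416667⌋ = 23 → x.

KP36hx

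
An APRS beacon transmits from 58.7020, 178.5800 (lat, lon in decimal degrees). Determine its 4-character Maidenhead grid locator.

RO98

Shift to the Maidenhead origin (180°W, 90°S): lon 358.58, lat 148.70.
Field (20°×10°, letters A–R): lon ⌊358.58/20⌋ = 17 → R; lat ⌊148.70/10⌋ = 14 → O.
Square (2°×1°, digits 0–9): lon ⌊18.58/2⌋ = 9; lat ⌊8.70/1⌋ = 8.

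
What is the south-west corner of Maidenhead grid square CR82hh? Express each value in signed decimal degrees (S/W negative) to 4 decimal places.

82.2917, -123.4167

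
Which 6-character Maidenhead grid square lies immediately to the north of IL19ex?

IM10ea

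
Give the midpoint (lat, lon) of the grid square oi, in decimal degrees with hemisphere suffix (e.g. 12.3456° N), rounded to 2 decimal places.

Field O=14, I=8: +14·20° lon, +8·10° lat → SW at lon 100°, lat -10°.
Cell spans 20° lon × 10° lat. Centre is SW corner plus half of each.
latitude 5.00° S, longitude 110.00° E.

5.00° S, 110.00° E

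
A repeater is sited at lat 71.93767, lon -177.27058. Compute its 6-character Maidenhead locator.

AQ11iw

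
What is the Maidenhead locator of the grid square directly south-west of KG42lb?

KG42ka

Longitude subsquare l = 11; −1 → 10 = k.
Latitude subsquare b = 1; −1 → 0 = a.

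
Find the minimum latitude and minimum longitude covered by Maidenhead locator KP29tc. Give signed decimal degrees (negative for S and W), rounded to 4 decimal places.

69.0833, 25.5833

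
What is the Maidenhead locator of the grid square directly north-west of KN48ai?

Longitude subsquare a = 0; −1 → -1, wraps to 23 = x, carry into square.
Longitude square 4; −1 → 3.
Latitude subsquare i = 8; +1 → 9 = j.

KN38xj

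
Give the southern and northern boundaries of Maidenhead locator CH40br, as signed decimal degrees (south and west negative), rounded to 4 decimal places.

-19.2917, -19.2500

Field C=2, H=7: +2·20° lon, +7·10° lat → SW at lon -140°, lat -20°.
Square 4, 0: +4·2° lon, +0·1° lat → SW at lon -132°, lat -20°.
Subsquare b=1, r=17: +1·0.0833333° lon, +17·0.0416667° lat → SW at lon -131.917°, lat -19.2917°.
Cell spans 0.0833333° lon × 0.0416667° lat.
south -19.2917, north -19.2500.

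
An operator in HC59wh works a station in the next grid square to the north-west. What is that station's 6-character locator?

HC59vi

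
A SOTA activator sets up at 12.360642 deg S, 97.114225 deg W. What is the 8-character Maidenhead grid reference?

Shift to the Maidenhead origin (180°W, 90°S): lon 82.88577, lat 77.63936.
Field: 82.88577/20 → 4 → E, 77.63936/10 → 7 → H; chars EH.
Square: 2.88577/2 → 1, 7.63936/1 → 7; chars 17.
Subsquare: 0.88577/0.0833333 → 10 → k, 0.63936/0.0416667 → 15 → p; chars kp.
Extended square: 0.05244/0.00833333 → 6, 0.01436/0.00416667 → 3; chars 63.

EH17kp63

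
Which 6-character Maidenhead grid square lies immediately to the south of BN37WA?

Latitude subsquare a = 0; −1 → -1, wraps to 23 = x, carry into square.
Latitude square 7; −1 → 6.
The longitude characters are unchanged.

BN36wx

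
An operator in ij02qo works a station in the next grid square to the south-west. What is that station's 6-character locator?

Longitude subsquare q = 16; −1 → 15 = p.
Latitude subsquare o = 14; −1 → 13 = n.

IJ02pn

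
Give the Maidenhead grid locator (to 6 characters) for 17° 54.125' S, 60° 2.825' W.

FH92xc

Offset from 180°W / 90°S: lon 119.9529°, lat 72.0979°.
Field (20°×10°, letters A–R): 119.9529/20 → 5 → F, 72.0979/10 → 7 → H; chars FH.
Square (2°×1°, digits 0–9): 19.9529/2 → 9, 2.0979/1 → 2; chars 92.
Subsquare (5′×2.5′, letters a–x): 1.9529/0.0833333 → 23 → x, 0.0979/0.0416667 → 2 → c; chars xc.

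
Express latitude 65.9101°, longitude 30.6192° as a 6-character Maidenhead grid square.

Offset from 180°W / 90°S: lon 210.6192°, lat 155.9101°.
Field (20°×10°, letters A–R): 210.6192/20 → 10 → K, 155.9101/10 → 15 → P; chars KP.
Square (2°×1°, digits 0–9): 10.6192/2 → 5, 5.9101/1 → 5; chars 55.
Subsquare (5′×2.5′, letters a–x): 0.6192/0.0833333 → 7 → h, 0.9101/0.0416667 → 21 → v; chars hv.

KP55hv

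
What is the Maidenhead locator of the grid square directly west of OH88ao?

OH78xo

Longitude subsquare a = 0; −1 → -1, wraps to 23 = x, carry into square.
Longitude square 8; −1 → 7.
The latitude characters are unchanged.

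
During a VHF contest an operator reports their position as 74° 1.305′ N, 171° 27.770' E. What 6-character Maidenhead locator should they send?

RQ54ra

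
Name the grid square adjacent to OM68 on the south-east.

Longitude square 6; +1 → 7.
Latitude square 8; −1 → 7.

OM77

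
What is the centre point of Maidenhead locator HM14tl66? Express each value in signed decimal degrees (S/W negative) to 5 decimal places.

34.48542, -36.36250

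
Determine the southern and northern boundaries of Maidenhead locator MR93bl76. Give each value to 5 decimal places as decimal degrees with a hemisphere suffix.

83.48333° N, 83.48750° N

Field M=12, R=17: +12·20° lon, +17·10° lat → SW at lon 60°, lat 80°.
Square 9, 3: +9·2° lon, +3·1° lat → SW at lon 78°, lat 83°.
Subsquare b=1, l=11: +1·0.0833333° lon, +11·0.0416667° lat → SW at lon 78.0833°, lat 83.4583°.
Extended square 7, 6: +7·0.00833333° lon, +6·0.00416667° lat → SW at lon 78.1417°, lat 83.4833°.
Cell spans 0.00833333° lon × 0.00416667° lat.
south 83.48333° N, north 83.48750° N.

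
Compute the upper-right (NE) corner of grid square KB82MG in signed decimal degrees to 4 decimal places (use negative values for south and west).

Field K=10, B=1: +10·20° lon, +1·10° lat → SW at lon 20°, lat -80°.
Square 8, 2: +8·2° lon, +2·1° lat → SW at lon 36°, lat -78°.
Subsquare m=12, g=6: +12·0.0833333° lon, +6·0.0416667° lat → SW at lon 37°, lat -77.75°.
Cell spans 0.0833333° lon × 0.0416667° lat. NE corner is SW corner plus one full cell.
latitude -77.7083, longitude 37.0833.

-77.7083, 37.0833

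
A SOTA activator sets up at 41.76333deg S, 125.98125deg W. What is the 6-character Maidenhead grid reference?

CE78af

Offset from 180°W / 90°S: lon 54.0187°, lat 48.2367°.
Field: 54.0187/20 → 2 → C, 48.2367/10 → 4 → E; chars CE.
Square: 14.0187/2 → 7, 8.2367/1 → 8; chars 78.
Subsquare: 0.0187/0.0833333 → 0 → a, 0.2367/0.0416667 → 5 → f; chars af.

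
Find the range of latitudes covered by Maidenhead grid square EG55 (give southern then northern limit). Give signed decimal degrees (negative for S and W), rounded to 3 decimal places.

-25.000, -24.000

Field E=4, G=6: +4·20° lon, +6·10° lat → SW at lon -100°, lat -30°.
Square 5, 5: +5·2° lon, +5·1° lat → SW at lon -90°, lat -25°.
Cell spans 2° lon × 1° lat.
south -25.000, north -24.000.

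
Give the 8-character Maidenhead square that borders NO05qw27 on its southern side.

Latitude extended square 7; −1 → 6.
The longitude characters are unchanged.

NO05qw26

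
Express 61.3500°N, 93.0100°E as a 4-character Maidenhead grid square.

Shift to the Maidenhead origin (180°W, 90°S): lon 273.01, lat 151.35.
Field: 273.01/20 → 13 → N, 151.35/10 → 15 → P; chars NP.
Square: 13.01/2 → 6, 1.35/1 → 1; chars 61.

NP61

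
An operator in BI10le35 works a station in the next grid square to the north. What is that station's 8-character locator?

BI10le36

Latitude extended square 5; +1 → 6.
The longitude characters are unchanged.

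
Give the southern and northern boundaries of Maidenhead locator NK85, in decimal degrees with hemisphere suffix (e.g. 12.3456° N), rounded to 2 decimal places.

Field N=13, K=10: +13·20° lon, +10·10° lat → SW at lon 80°, lat 10°.
Square 8, 5: +8·2° lon, +5·1° lat → SW at lon 96°, lat 15°.
Cell spans 2° lon × 1° lat.
south 15.00° N, north 16.00° N.

15.00° N, 16.00° N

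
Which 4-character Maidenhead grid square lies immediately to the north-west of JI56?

JI47

Longitude square 5; −1 → 4.
Latitude square 6; +1 → 7.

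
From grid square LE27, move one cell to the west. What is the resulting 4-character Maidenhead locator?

LE17

Longitude square 2; −1 → 1.
The latitude characters are unchanged.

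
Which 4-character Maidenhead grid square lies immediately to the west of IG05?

Longitude square 0; −1 → -1, wraps to 9, carry into field.
Longitude field I = 8; −1 → 7 = H.
The latitude characters are unchanged.

HG95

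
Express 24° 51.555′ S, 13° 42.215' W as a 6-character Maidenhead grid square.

IG35dd

Shift to the Maidenhead origin (180°W, 90°S): lon 166.2964, lat 65.1407.
Field (20°×10°, letters A–R): lon ⌊166.2964/20⌋ = 8 → I; lat ⌊65.1407/10⌋ = 6 → G.
Square (2°×1°, digits 0–9): lon ⌊6.2964/2⌋ = 3; lat ⌊5.1407/1⌋ = 5.
Subsquare (5′×2.5′, letters a–x): lon ⌊0.2964/0.0833333⌋ = 3 → d; lat ⌊0.1407/0.0416667⌋ = 3 → d.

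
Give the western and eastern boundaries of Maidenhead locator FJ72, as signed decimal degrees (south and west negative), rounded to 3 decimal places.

-66.000, -64.000

Field F=5, J=9: +5·20° lon, +9·10° lat → SW at lon -80°, lat 0°.
Square 7, 2: +7·2° lon, +2·1° lat → SW at lon -66°, lat 2°.
Cell spans 2° lon × 1° lat.
west -66.000, east -64.000.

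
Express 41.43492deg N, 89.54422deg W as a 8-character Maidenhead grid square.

EN51fk44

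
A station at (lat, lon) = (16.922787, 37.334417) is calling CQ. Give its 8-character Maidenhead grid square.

KK86qw01

Offset from 180°W / 90°S: lon 217.33442°, lat 106.92279°.
Field (20°×10°, letters A–R): lon ⌊217.33442/20⌋ = 10 → K; lat ⌊106.92279/10⌋ = 10 → K.
Square (2°×1°, digits 0–9): lon ⌊17.33442/2⌋ = 8; lat ⌊6.92279/1⌋ = 6.
Subsquare (5′×2.5′, letters a–x): lon ⌊1.33442/0.0833333⌋ = 16 → q; lat ⌊0.92279/0.0416667⌋ = 22 → w.
Extended square (30″×15″, digits 0–9): lon ⌊0.00108/0.00833333⌋ = 0; lat ⌊0.00612/0.00416667⌋ = 1.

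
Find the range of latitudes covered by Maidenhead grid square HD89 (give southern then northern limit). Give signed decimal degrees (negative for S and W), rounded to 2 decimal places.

-51.00, -50.00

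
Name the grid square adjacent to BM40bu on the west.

Longitude subsquare b = 1; −1 → 0 = a.
The latitude characters are unchanged.

BM40au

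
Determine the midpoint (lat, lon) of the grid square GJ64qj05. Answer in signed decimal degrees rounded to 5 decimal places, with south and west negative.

4.39792, -46.66250

Field G=6, J=9: +6·20° lon, +9·10° lat → SW at lon -60°, lat 0°.
Square 6, 4: +6·2° lon, +4·1° lat → SW at lon -48°, lat 4°.
Subsquare q=16, j=9: +16·0.0833333° lon, +9·0.0416667° lat → SW at lon -46.6667°, lat 4.375°.
Extended square 0, 5: +0·0.00833333° lon, +5·0.00416667° lat → SW at lon -46.6667°, lat 4.39583°.
Cell spans 0.00833333° lon × 0.00416667° lat. Centre is SW corner plus half of each.
latitude 4.39792, longitude -46.66250.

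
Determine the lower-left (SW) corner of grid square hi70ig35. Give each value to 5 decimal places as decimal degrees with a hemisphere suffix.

9.72917° S, 25.30833° W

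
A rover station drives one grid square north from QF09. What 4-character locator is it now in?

Latitude square 9; +1 → 10, wraps to 0, carry into field.
Latitude field F = 5; +1 → 6 = G.
The longitude characters are unchanged.

QG00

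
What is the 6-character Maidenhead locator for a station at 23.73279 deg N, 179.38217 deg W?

AL03hr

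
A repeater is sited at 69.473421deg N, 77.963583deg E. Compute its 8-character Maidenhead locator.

Offset from 180°W / 90°S: lon 257.96358°, lat 159.47342°.
Field: lon ⌊257.96358/20⌋ = 12 → M; lat ⌊159.47342/10⌋ = 15 → P.
Square: lon ⌊17.96358/2⌋ = 8; lat ⌊9.47342/1⌋ = 9.
Subsquare: lon ⌊1.96358/0.0833333⌋ = 23 → x; lat ⌊0.47342/0.0416667⌋ = 11 → l.
Extended square: lon ⌊0.04692/0.00833333⌋ = 5; lat ⌊0.01509/0.00416667⌋ = 3.

MP89xl53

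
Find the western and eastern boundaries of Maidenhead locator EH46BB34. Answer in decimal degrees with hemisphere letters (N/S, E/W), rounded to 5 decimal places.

91.89167° W, 91.88333° W

Field E=4, H=7: +4·20° lon, +7·10° lat → SW at lon -100°, lat -20°.
Square 4, 6: +4·2° lon, +6·1° lat → SW at lon -92°, lat -14°.
Subsquare b=1, b=1: +1·0.0833333° lon, +1·0.0416667° lat → SW at lon -91.9167°, lat -13.9583°.
Extended square 3, 4: +3·0.00833333° lon, +4·0.00416667° lat → SW at lon -91.8917°, lat -13.9417°.
Cell spans 0.00833333° lon × 0.00416667° lat.
west 91.89167° W, east 91.88333° W.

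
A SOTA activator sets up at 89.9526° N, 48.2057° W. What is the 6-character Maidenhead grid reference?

GR59vw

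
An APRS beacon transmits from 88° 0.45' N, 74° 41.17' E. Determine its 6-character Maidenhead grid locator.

Shift to the Maidenhead origin (180°W, 90°S): lon 254.6862, lat 178.0075.
Field: 254.6862/20 → 12 → M, 178.0075/10 → 17 → R; chars MR.
Square: 14.6862/2 → 7, 8.0075/1 → 8; chars 78.
Subsquare: 0.6862/0.0833333 → 8 → i, 0.0075/0.0416667 → 0 → a; chars ia.

MR78ia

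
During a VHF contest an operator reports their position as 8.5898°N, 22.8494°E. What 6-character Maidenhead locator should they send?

Offset from 180°W / 90°S: lon 202.8494°, lat 98.5898°.
Field: lon ⌊202.8494/20⌋ = 10 → K; lat ⌊98.5898/10⌋ = 9 → J.
Square: lon ⌊2.8494/2⌋ = 1; lat ⌊8.5898/1⌋ = 8.
Subsquare: lon ⌊0.8494/0.0833333⌋ = 10 → k; lat ⌊0.5898/0.0416667⌋ = 14 → o.

KJ18ko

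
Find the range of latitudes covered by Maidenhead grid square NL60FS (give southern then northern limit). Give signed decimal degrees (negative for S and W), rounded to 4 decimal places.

20.7500, 20.7917

Field N=13, L=11: +13·20° lon, +11·10° lat → SW at lon 80°, lat 20°.
Square 6, 0: +6·2° lon, +0·1° lat → SW at lon 92°, lat 20°.
Subsquare f=5, s=18: +5·0.0833333° lon, +18·0.0416667° lat → SW at lon 92.4167°, lat 20.75°.
Cell spans 0.0833333° lon × 0.0416667° lat.
south 20.7500, north 20.7917.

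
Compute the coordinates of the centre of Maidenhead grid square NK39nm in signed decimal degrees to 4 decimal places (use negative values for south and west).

Field N=13, K=10: +13·20° lon, +10·10° lat → SW at lon 80°, lat 10°.
Square 3, 9: +3·2° lon, +9·1° lat → SW at lon 86°, lat 19°.
Subsquare n=13, m=12: +13·0.0833333° lon, +12·0.0416667° lat → SW at lon 87.0833°, lat 19.5°.
Cell spans 0.0833333° lon × 0.0416667° lat. Centre is SW corner plus half of each.
latitude 19.5208, longitude 87.1250.

19.5208, 87.1250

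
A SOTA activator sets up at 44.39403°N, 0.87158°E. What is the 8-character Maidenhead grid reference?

Offset from 180°W / 90°S: lon 180.87158°, lat 134.39403°.
Field (20°×10°, letters A–R): 180.87158/20 → 9 → J, 134.39403/10 → 13 → N; chars JN.
Square (2°×1°, digits 0–9): 0.87158/2 → 0, 4.39403/1 → 4; chars 04.
Subsquare (5′×2.5′, letters a–x): 0.87158/0.0833333 → 10 → k, 0.39403/0.0416667 → 9 → j; chars kj.
Extended square (30″×15″, digits 0–9): 0.03825/0.00833333 → 4, 0.01903/0.00416667 → 4; chars 44.

JN04kj44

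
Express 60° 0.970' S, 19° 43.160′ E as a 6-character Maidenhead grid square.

JC99ux

Offset from 180°W / 90°S: lon 199.7193°, lat 29.9838°.
Field: lon ⌊199.7193/20⌋ = 9 → J; lat ⌊29.9838/10⌋ = 2 → C.
Square: lon ⌊19.7193/2⌋ = 9; lat ⌊9.9838/1⌋ = 9.
Subsquare: lon ⌊1.7193/0.0833333⌋ = 20 → u; lat ⌊0.9838/0.0416667⌋ = 23 → x.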